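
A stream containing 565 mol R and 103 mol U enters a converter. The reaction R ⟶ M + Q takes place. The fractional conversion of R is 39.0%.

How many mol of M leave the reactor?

220 mol

R reacted = 0.39 × 565 = 220.3 mol; ν_R = −1, so ξ = 220.3/1 = 220.3 mol.
Outlet amounts (n = n₀ + ν ξ):
  R: 565 − 1(220.3) = 344.6
  M: 0 + 1(220.3) = 220.3
  Q: 0 + 1(220.3) = 220.3
  U: 103 (inert)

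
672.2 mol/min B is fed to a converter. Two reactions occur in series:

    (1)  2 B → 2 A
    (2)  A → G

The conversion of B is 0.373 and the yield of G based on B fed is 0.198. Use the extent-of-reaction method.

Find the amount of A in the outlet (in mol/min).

118 mol/min

Conversion of B: B consumed = 2ξ₁ = 0.373 × 672.2 → ξ₁ = 125.4 mol/min.
Yield of G: 1ξ₂ / 672.2 = 0.198 → ξ₂ = 133.1 mol/min.
Outlet amounts (n = n₀ + Σ ν·ξ):
  B: 672.2 − 2(125.4) = 421.5
  A: 0 + 2(125.4) − 1(133.1) = 117.6
  G: 0 + 1(133.1) = 133.1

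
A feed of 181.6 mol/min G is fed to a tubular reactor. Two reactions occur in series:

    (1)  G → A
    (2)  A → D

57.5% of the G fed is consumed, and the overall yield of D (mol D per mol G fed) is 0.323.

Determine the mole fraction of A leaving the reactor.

0.252

Conversion of G: G consumed = 1ξ₁ = 0.575 × 181.6 → ξ₁ = 104.4 mol/min.
Yield of D: 1ξ₂ / 181.6 = 0.323 → ξ₂ = 58.66 mol/min.
Outlet amounts (n = n₀ + Σ ν·ξ):
  G: 181.6 − 1(104.4) = 77.18
  A: 0 + 1(104.4) − 1(58.66) = 45.76
  D: 0 + 1(58.66) = 58.66
Total out = 181.6 mol/min; y_A = 45.76 / 181.6 = 0.252.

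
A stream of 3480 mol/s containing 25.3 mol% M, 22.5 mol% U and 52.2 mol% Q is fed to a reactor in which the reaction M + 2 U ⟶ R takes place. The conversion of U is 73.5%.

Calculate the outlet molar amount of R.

U reacted = 0.735 × 783 = 575.5 mol/s; ν_U = −2, so ξ = 575.5/2 = 287.8 mol/s.
Outlet amounts (n = n₀ + ν ξ):
  M: 880.4 − 1(287.8) = 592.7
  U: 783 − 2(287.8) = 207.5
  R: 0 + 1(287.8) = 287.8
  Q: 1817 (inert)

288 mol/s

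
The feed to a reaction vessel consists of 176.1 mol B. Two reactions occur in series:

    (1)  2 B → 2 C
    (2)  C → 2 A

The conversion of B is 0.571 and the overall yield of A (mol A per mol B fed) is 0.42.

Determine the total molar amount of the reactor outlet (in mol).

Conversion of B: B consumed = 2ξ₁ = 0.571 × 176.1 → ξ₁ = 50.28 mol.
Yield of A: 2ξ₂ / 176.1 = 0.42 → ξ₂ = 36.98 mol.
Outlet amounts (n = n₀ + Σ ν·ξ):
  B: 176.1 − 2(50.28) = 75.55
  C: 0 + 2(50.28) − 1(36.98) = 63.57
  A: 0 + 2(36.98) = 73.96
Total out = 75.55 + 63.57 + 73.96 = 213.1 mol.

213 mol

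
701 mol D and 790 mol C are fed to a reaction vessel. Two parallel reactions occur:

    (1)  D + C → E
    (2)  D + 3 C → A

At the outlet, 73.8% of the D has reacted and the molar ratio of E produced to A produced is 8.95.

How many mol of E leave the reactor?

Conversion of D: D consumed = 0.738 × 701 = 517.3 mol = 1ξ₁ + 1ξ₂.
Selectivity: 1ξ₁ / (1ξ₂) = 8.95 → ξ₁ = 8.95 ξ₂.
Substitute: (1·8.95 + 1) ξ₂ = 517.3 → ξ₂ = 51.99 mol, ξ₁ = 465.3 mol.
Outlet amounts (n = n₀ + Σ ν·ξ):
  D: 701 − 1(465.3) − 1(51.99) = 183.7
  C: 790 − 1(465.3) − 3(51.99) = 168.7
  E: 0 + 1(465.3) = 465.3
  A: 0 + 1(51.99) = 51.99

465 mol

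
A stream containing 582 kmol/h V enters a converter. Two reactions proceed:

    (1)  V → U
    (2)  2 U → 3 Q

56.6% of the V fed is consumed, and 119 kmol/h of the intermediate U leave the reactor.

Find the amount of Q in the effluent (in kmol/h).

Conversion of V: V consumed = 1ξ₁ = 0.566 × 582 → ξ₁ = 329.4 kmol/h.
U balance: n_U = 0 + 1ξ₁ − 2ξ₂ = 119 → ξ₂ = (1·329.4 − 119)/2 = 105.2 kmol/h.
Outlet amounts (n = n₀ + Σ ν·ξ):
  V: 582 − 1(329.4) = 252.6
  U: 0 + 1(329.4) − 2(105.2) = 119
  Q: 0 + 3(105.2) = 315.6

316 kmol/h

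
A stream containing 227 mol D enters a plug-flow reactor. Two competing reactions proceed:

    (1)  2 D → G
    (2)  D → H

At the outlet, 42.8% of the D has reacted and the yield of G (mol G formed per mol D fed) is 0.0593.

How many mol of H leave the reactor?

70.2 mol

Yield of G: 1ξ₁ / 227 = 0.0593 → ξ₁ = 13.46 mol.
Conversion of D: 2ξ₁ + 1ξ₂ = 0.428 × 227 = 97.16 → ξ₂ = 70.23 mol.
Outlet amounts (n = n₀ + Σ ν·ξ):
  D: 227 − 2(13.46) − 1(70.23) = 129.8
  G: 0 + 1(13.46) = 13.46
  H: 0 + 1(70.23) = 70.23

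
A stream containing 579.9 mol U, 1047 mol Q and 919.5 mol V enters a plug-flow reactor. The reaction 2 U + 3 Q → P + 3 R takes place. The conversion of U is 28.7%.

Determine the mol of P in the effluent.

U reacted = 0.287 × 579.9 = 166.4 mol; ν_U = −2, so ξ = 166.4/2 = 83.22 mol.
Outlet amounts (n = n₀ + ν ξ):
  U: 579.9 − 2(83.22) = 413.5
  Q: 1047 − 3(83.22) = 797.4
  P: 0 + 1(83.22) = 83.22
  R: 0 + 3(83.22) = 249.6
  V: 919.5 (inert)

83.2 mol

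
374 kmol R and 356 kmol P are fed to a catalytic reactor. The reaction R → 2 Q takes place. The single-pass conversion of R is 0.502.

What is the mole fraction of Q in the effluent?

R reacted = 0.502 × 374 = 187.7 kmol; ν_R = −1, so ξ = 187.7/1 = 187.7 kmol.
Outlet amounts (n = n₀ + ν ξ):
  R: 374 − 1(187.7) = 186.3
  Q: 0 + 2(187.7) = 375.5
  P: 356 (inert)
Total out = 917.7 kmol; y_Q = 375.5 / 917.7 = 0.4091.

0.409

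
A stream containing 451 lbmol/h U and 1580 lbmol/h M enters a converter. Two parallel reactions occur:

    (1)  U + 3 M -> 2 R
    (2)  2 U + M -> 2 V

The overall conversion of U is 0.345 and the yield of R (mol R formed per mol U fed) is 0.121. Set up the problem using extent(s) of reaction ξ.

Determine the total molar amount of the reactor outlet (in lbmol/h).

Yield of R: 2ξ₁ / 451 = 0.121 → ξ₁ = 27.29 lbmol/h.
Conversion of U: 1ξ₁ + 2ξ₂ = 0.345 × 451 = 155.6 → ξ₂ = 64.15 lbmol/h.
Outlet amounts (n = n₀ + Σ ν·ξ):
  U: 451 − 1(27.29) − 2(64.15) = 295.4
  M: 1580 − 3(27.29) − 1(64.15) = 1434
  R: 0 + 2(27.29) = 54.57
  V: 0 + 2(64.15) = 128.3
Total out = 295.4 + 1434 + 54.57 + 128.3 = 1912 lbmol/h.

1910 lbmol/h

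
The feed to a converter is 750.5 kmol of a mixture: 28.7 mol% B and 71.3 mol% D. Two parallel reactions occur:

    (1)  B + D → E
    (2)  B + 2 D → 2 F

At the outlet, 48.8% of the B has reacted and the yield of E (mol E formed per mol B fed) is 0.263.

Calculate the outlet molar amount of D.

Yield of E: 1ξ₁ / 215.4 = 0.263 → ξ₁ = 56.65 kmol.
Conversion of B: 1ξ₁ + 1ξ₂ = 0.488 × 215.4 = 105.1 → ξ₂ = 48.46 kmol.
Outlet amounts (n = n₀ + Σ ν·ξ):
  B: 215.4 − 1(56.65) − 1(48.46) = 110.3
  D: 535.1 − 1(56.65) − 2(48.46) = 381.5
  E: 0 + 1(56.65) = 56.65
  F: 0 + 2(48.46) = 96.93

382 kmol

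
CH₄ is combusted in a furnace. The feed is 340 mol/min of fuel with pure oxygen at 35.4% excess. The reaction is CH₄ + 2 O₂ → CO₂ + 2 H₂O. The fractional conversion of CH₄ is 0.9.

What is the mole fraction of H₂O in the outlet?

0.485

Stoichiometric O₂ = 2 × 340 = 680 mol/min; O₂ fed = 680 × 1.354 = 920.7 mol/min.
Fuel reacted = 0.9 × 340 → ξ = 306 mol/min.
Outlet (n = n₀ + ν ξ):
  CH₄: 340 − 1(306) = 34
  O₂: 920.7 − 2(306) = 308.7
  CO₂: 0 + 1(306) = 306
  H₂O: 0 + 2(306) = 612
Total out = 1261 mol/min; y_H₂O = 612 / 1261 = 0.4854.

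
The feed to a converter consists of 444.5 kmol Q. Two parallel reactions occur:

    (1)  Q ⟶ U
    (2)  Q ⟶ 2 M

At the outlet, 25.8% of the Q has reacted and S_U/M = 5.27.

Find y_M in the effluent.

0.0437

Conversion of Q: Q consumed = 0.258 × 444.5 = 114.7 kmol = 1ξ₁ + 1ξ₂.
Selectivity: 1ξ₁ / (2ξ₂) = 5.27 → ξ₁ = 10.54 ξ₂.
Substitute: (1·10.54 + 1) ξ₂ = 114.7 → ξ₂ = 9.938 kmol, ξ₁ = 104.7 kmol.
Outlet amounts (n = n₀ + Σ ν·ξ):
  Q: 444.5 − 1(104.7) − 1(9.938) = 329.8
  U: 0 + 1(104.7) = 104.7
  M: 0 + 2(9.938) = 19.88
Total out = 454.4 kmol; y_M = 19.88 / 454.4 = 0.04374.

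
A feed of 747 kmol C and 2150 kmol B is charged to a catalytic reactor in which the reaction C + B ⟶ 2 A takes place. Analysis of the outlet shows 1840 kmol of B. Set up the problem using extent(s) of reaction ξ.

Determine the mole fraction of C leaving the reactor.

0.151

For B: n = n₀ − 1ξ → 1840 = 2150 − 1ξ, giving ξ = 310 kmol.
Outlet amounts (n = n₀ + ν ξ):
  C: 747 − 1(310) = 437
  B: 2150 − 1(310) = 1840
  A: 0 + 2(310) = 620
Total out = 2897 kmol; y_C = 437 / 2897 = 0.1508.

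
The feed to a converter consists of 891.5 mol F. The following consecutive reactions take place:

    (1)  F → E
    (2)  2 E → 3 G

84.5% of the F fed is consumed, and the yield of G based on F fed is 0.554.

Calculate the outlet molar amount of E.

Conversion of F: F consumed = 1ξ₁ = 0.845 × 891.5 → ξ₁ = 753.3 mol.
Yield of G: 3ξ₂ / 891.5 = 0.554 → ξ₂ = 164.6 mol.
Outlet amounts (n = n₀ + Σ ν·ξ):
  F: 891.5 − 1(753.3) = 138.2
  E: 0 + 1(753.3) − 2(164.6) = 424.1
  G: 0 + 3(164.6) = 493.9

424 mol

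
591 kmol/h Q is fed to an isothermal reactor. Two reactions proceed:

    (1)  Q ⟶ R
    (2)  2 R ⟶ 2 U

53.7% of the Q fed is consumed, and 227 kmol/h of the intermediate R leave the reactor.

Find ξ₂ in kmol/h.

Conversion of Q: Q consumed = 1ξ₁ = 0.537 × 591 → ξ₁ = 317.4 kmol/h.
R balance: n_R = 0 + 1ξ₁ − 2ξ₂ = 227 → ξ₂ = (1·317.4 − 227)/2 = 45.18 kmol/h.
Outlet amounts (n = n₀ + Σ ν·ξ):
  Q: 591 − 1(317.4) = 273.6
  R: 0 + 1(317.4) − 2(45.18) = 227
  U: 0 + 2(45.18) = 90.37

ξ₂ = 45.2 kmol/h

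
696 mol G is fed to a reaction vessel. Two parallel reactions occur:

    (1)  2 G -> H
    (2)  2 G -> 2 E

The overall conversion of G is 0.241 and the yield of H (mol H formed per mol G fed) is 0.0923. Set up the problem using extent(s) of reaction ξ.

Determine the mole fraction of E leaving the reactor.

0.0621

Yield of H: 1ξ₁ / 696 = 0.0923 → ξ₁ = 64.24 mol.
Conversion of G: 2ξ₁ + 2ξ₂ = 0.241 × 696 = 167.7 → ξ₂ = 19.63 mol.
Outlet amounts (n = n₀ + Σ ν·ξ):
  G: 696 − 2(64.24) − 2(19.63) = 528.3
  H: 0 + 1(64.24) = 64.24
  E: 0 + 2(19.63) = 39.25
Total out = 631.8 mol; y_E = 39.25 / 631.8 = 0.06214.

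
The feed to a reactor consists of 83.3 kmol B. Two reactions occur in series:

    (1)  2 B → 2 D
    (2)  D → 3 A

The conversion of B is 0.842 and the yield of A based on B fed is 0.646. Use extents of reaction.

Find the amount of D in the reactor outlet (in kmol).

Conversion of B: B consumed = 2ξ₁ = 0.842 × 83.3 → ξ₁ = 35.07 kmol.
Yield of A: 3ξ₂ / 83.3 = 0.646 → ξ₂ = 17.94 kmol.
Outlet amounts (n = n₀ + Σ ν·ξ):
  B: 83.3 − 2(35.07) = 13.16
  D: 0 + 2(35.07) − 1(17.94) = 52.2
  A: 0 + 3(17.94) = 53.81

52.2 kmol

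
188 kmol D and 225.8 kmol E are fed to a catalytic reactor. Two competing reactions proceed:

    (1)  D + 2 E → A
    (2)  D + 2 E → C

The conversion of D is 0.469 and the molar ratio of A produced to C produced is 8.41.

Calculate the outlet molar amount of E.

Conversion of D: D consumed = 0.469 × 188 = 88.17 kmol = 1ξ₁ + 1ξ₂.
Selectivity: 1ξ₁ / (1ξ₂) = 8.41 → ξ₁ = 8.41 ξ₂.
Substitute: (1·8.41 + 1) ξ₂ = 88.17 → ξ₂ = 9.37 kmol, ξ₁ = 78.8 kmol.
Outlet amounts (n = n₀ + Σ ν·ξ):
  D: 188 − 1(78.8) − 1(9.37) = 99.83
  E: 225.8 − 2(78.8) − 2(9.37) = 49.46
  A: 0 + 1(78.8) = 78.8
  C: 0 + 1(9.37) = 9.37

49.5 kmol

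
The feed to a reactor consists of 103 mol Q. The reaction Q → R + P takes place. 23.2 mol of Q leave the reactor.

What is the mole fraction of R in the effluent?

0.437

For Q: n = n₀ − 1ξ → 23.2 = 103 − 1ξ, giving ξ = 79.8 mol.
Outlet amounts (n = n₀ + ν ξ):
  Q: 103 − 1(79.8) = 23.2
  R: 0 + 1(79.8) = 79.8
  P: 0 + 1(79.8) = 79.8
Total out = 182.8 mol; y_R = 79.8 / 182.8 = 0.4365.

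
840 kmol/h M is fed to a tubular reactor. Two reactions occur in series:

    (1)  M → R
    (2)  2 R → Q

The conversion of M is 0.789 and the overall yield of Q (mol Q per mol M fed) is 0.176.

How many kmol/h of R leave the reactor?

Conversion of M: M consumed = 1ξ₁ = 0.789 × 840 → ξ₁ = 662.8 kmol/h.
Yield of Q: 1ξ₂ / 840 = 0.176 → ξ₂ = 147.8 kmol/h.
Outlet amounts (n = n₀ + Σ ν·ξ):
  M: 840 − 1(662.8) = 177.2
  R: 0 + 1(662.8) − 2(147.8) = 367.1
  Q: 0 + 1(147.8) = 147.8

367 kmol/h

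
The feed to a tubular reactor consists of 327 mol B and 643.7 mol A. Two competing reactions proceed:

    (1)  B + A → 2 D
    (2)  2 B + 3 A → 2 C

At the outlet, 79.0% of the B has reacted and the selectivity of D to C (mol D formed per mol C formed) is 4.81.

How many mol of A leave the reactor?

Conversion of B: B consumed = 0.79 × 327 = 258.3 mol = 1ξ₁ + 2ξ₂.
Selectivity: 2ξ₁ / (2ξ₂) = 4.81 → ξ₁ = 4.81 ξ₂.
Substitute: (1·4.81 + 2) ξ₂ = 258.3 → ξ₂ = 37.93 mol, ξ₁ = 182.5 mol.
Outlet amounts (n = n₀ + Σ ν·ξ):
  B: 327 − 1(182.5) − 2(37.93) = 68.67
  A: 643.7 − 1(182.5) − 3(37.93) = 347.4
  D: 0 + 2(182.5) = 364.9
  C: 0 + 2(37.93) = 75.87

347 mol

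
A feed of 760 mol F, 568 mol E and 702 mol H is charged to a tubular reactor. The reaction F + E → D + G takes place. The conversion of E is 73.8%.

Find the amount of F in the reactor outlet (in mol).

341 mol

E reacted = 0.738 × 568 = 419.2 mol; ν_E = −1, so ξ = 419.2/1 = 419.2 mol.
Outlet amounts (n = n₀ + ν ξ):
  F: 760 − 1(419.2) = 340.8
  E: 568 − 1(419.2) = 148.8
  D: 0 + 1(419.2) = 419.2
  G: 0 + 1(419.2) = 419.2
  H: 702 (inert)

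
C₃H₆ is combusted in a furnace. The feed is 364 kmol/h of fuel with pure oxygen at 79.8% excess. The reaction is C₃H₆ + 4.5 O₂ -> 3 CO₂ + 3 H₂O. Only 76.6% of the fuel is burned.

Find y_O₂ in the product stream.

Stoichiometric O₂ = 4.5 × 364 = 1638 kmol/h; O₂ fed = 1638 × 1.798 = 2945 kmol/h.
Fuel reacted = 0.766 × 364 → ξ = 278.8 kmol/h.
Outlet (n = n₀ + ν ξ):
  C₃H₆: 364 − 1(278.8) = 85.18
  O₂: 2945 − 4.5(278.8) = 1690
  CO₂: 0 + 3(278.8) = 836.5
  H₂O: 0 + 3(278.8) = 836.5
Total out = 3449 kmol/h; y_O₂ = 1690 / 3449 = 0.4902.

0.49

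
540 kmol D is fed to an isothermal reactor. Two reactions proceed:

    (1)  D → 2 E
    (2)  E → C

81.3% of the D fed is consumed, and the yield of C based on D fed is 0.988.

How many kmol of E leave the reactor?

Conversion of D: D consumed = 1ξ₁ = 0.813 × 540 → ξ₁ = 439 kmol.
Yield of C: 1ξ₂ / 540 = 0.988 → ξ₂ = 533.5 kmol.
Outlet amounts (n = n₀ + Σ ν·ξ):
  D: 540 − 1(439) = 101
  E: 0 + 2(439) − 1(533.5) = 344.5
  C: 0 + 1(533.5) = 533.5

345 kmol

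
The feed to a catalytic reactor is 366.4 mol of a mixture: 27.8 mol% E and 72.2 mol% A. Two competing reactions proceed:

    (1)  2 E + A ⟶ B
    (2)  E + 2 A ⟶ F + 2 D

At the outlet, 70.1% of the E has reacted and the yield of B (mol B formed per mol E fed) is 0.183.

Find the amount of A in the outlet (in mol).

Yield of B: 1ξ₁ / 101.9 = 0.183 → ξ₁ = 18.64 mol.
Conversion of E: 2ξ₁ + 1ξ₂ = 0.701 × 101.9 = 71.4 → ξ₂ = 34.12 mol.
Outlet amounts (n = n₀ + Σ ν·ξ):
  E: 101.9 − 2(18.64) − 1(34.12) = 30.46
  A: 264.5 − 1(18.64) − 2(34.12) = 177.7
  B: 0 + 1(18.64) = 18.64
  F: 0 + 1(34.12) = 34.12
  D: 0 + 2(34.12) = 68.25

178 mol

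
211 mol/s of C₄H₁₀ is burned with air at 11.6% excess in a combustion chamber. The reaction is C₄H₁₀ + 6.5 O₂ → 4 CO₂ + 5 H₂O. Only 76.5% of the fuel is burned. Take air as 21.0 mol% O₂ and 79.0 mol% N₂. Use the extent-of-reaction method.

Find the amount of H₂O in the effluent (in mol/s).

807 mol/s

Stoichiometric O₂ = 6.5 × 211 = 1372 mol/s; O₂ fed = 1372 × 1.116 = 1531 mol/s.
N₂ fed = 1531 × 79/21 = 5758 mol/s.
Fuel reacted = 0.765 × 211 → ξ = 161.4 mol/s.
Outlet (n = n₀ + ν ξ):
  C₄H₁₀: 211 − 1(161.4) = 49.59
  O₂: 1531 − 6.5(161.4) = 481.4
  N₂: 5758 (inert)
  CO₂: 0 + 4(161.4) = 645.7
  H₂O: 0 + 5(161.4) = 807.1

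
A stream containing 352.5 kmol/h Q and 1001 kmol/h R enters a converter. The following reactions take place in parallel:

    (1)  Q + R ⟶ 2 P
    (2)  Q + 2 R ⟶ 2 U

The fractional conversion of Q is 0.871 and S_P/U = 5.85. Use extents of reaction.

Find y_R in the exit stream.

0.496

Conversion of Q: Q consumed = 0.871 × 352.5 = 307 kmol/h = 1ξ₁ + 1ξ₂.
Selectivity: 2ξ₁ / (2ξ₂) = 5.85 → ξ₁ = 5.85 ξ₂.
Substitute: (1·5.85 + 1) ξ₂ = 307 → ξ₂ = 44.82 kmol/h, ξ₁ = 262.2 kmol/h.
Outlet amounts (n = n₀ + Σ ν·ξ):
  Q: 352.5 − 1(262.2) − 1(44.82) = 45.47
  R: 1001 − 1(262.2) − 2(44.82) = 649.2
  P: 0 + 2(262.2) = 524.4
  U: 0 + 2(44.82) = 89.64
Total out = 1309 kmol/h; y_R = 649.2 / 1309 = 0.496.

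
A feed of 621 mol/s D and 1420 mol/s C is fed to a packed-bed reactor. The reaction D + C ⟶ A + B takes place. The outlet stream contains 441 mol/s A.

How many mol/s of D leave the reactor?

For A: n = n₀ + 1ξ → 441 = 0 + 1ξ, giving ξ = 441 mol/s.
Outlet amounts (n = n₀ + ν ξ):
  D: 621 − 1(441) = 180
  C: 1420 − 1(441) = 979
  A: 0 + 1(441) = 441
  B: 0 + 1(441) = 441

180 mol/s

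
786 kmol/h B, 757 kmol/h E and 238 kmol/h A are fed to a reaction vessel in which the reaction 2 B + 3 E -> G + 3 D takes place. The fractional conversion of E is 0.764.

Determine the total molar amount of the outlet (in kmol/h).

E reacted = 0.764 × 757 = 578.3 kmol/h; ν_E = −3, so ξ = 578.3/3 = 192.8 kmol/h.
Outlet amounts (n = n₀ + ν ξ):
  B: 786 − 2(192.8) = 400.4
  E: 757 − 3(192.8) = 178.7
  G: 0 + 1(192.8) = 192.8
  D: 0 + 3(192.8) = 578.3
  A: 238 (inert)
Total out = 400.4 + 178.7 + 192.8 + 578.3 + 238 = 1588 kmol/h.

1590 kmol/h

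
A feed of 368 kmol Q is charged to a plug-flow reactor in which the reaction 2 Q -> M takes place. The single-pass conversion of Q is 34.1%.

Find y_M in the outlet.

0.206

Q reacted = 0.341 × 368 = 125.5 kmol; ν_Q = −2, so ξ = 125.5/2 = 62.74 kmol.
Outlet amounts (n = n₀ + ν ξ):
  Q: 368 − 2(62.74) = 242.5
  M: 0 + 1(62.74) = 62.74
Total out = 305.3 kmol; y_M = 62.74 / 305.3 = 0.2055.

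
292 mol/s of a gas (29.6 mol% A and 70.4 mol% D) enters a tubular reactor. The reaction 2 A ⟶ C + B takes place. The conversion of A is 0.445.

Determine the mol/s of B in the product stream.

19.2 mol/s

A reacted = 0.445 × 86.43 = 38.46 mol/s; ν_A = −2, so ξ = 38.46/2 = 19.23 mol/s.
Outlet amounts (n = n₀ + ν ξ):
  A: 86.43 − 2(19.23) = 47.97
  C: 0 + 1(19.23) = 19.23
  B: 0 + 1(19.23) = 19.23
  D: 205.6 (inert)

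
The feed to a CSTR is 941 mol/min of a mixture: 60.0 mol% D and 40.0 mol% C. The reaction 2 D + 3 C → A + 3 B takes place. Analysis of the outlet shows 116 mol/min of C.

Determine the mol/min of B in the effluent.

260 mol/min

For C: n = n₀ − 3ξ → 116 = 376.4 − 3ξ, giving ξ = 86.8 mol/min.
Outlet amounts (n = n₀ + ν ξ):
  D: 564.6 − 2(86.8) = 391
  C: 376.4 − 3(86.8) = 116
  A: 0 + 1(86.8) = 86.8
  B: 0 + 3(86.8) = 260.4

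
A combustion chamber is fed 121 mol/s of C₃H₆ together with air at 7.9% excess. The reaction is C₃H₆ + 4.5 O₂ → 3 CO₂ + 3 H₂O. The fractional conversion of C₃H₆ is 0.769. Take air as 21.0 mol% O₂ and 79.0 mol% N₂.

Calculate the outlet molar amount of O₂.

Stoichiometric O₂ = 4.5 × 121 = 544.5 mol/s; O₂ fed = 544.5 × 1.079 = 587.5 mol/s.
N₂ fed = 587.5 × 79/21 = 2210 mol/s.
Fuel reacted = 0.769 × 121 → ξ = 93.05 mol/s.
Outlet (n = n₀ + ν ξ):
  C₃H₆: 121 − 1(93.05) = 27.95
  O₂: 587.5 − 4.5(93.05) = 168.8
  N₂: 2210 (inert)
  CO₂: 0 + 3(93.05) = 279.1
  H₂O: 0 + 3(93.05) = 279.1

169 mol/s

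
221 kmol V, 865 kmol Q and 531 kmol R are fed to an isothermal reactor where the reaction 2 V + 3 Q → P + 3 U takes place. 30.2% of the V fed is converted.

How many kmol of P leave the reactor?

33.4 kmol

V reacted = 0.302 × 221 = 66.74 kmol; ν_V = −2, so ξ = 66.74/2 = 33.37 kmol.
Outlet amounts (n = n₀ + ν ξ):
  V: 221 − 2(33.37) = 154.3
  Q: 865 − 3(33.37) = 764.9
  P: 0 + 1(33.37) = 33.37
  U: 0 + 3(33.37) = 100.1
  R: 531 (inert)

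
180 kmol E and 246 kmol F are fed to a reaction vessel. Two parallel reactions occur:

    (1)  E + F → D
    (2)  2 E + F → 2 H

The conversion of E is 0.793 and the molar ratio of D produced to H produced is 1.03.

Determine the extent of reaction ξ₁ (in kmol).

Conversion of E: E consumed = 0.793 × 180 = 142.7 kmol = 1ξ₁ + 2ξ₂.
Selectivity: 1ξ₁ / (2ξ₂) = 1.03 → ξ₁ = 2.06 ξ₂.
Substitute: (1·2.06 + 2) ξ₂ = 142.7 → ξ₂ = 35.16 kmol, ξ₁ = 72.42 kmol.
Outlet amounts (n = n₀ + Σ ν·ξ):
  E: 180 − 1(72.42) − 2(35.16) = 37.26
  F: 246 − 1(72.42) − 1(35.16) = 138.4
  D: 0 + 1(72.42) = 72.42
  H: 0 + 2(35.16) = 70.32

ξ₁ = 72.4 kmol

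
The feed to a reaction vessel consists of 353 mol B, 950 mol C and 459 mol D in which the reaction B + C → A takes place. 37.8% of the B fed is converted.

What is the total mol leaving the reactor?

1630 mol

B reacted = 0.378 × 353 = 133.4 mol; ν_B = −1, so ξ = 133.4/1 = 133.4 mol.
Outlet amounts (n = n₀ + ν ξ):
  B: 353 − 1(133.4) = 219.6
  C: 950 − 1(133.4) = 816.6
  A: 0 + 1(133.4) = 133.4
  D: 459 (inert)
Total out = 219.6 + 816.6 + 133.4 + 459 = 1629 mol.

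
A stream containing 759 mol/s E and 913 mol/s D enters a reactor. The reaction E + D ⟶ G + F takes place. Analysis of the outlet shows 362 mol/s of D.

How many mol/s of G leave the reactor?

For D: n = n₀ − 1ξ → 362 = 913 − 1ξ, giving ξ = 551 mol/s.
Outlet amounts (n = n₀ + ν ξ):
  E: 759 − 1(551) = 208
  D: 913 − 1(551) = 362
  G: 0 + 1(551) = 551
  F: 0 + 1(551) = 551

551 mol/s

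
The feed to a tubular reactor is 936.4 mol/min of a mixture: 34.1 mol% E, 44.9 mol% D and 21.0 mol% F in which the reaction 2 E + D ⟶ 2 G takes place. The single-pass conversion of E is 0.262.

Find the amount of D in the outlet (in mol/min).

379 mol/min

E reacted = 0.262 × 319.3 = 83.66 mol/min; ν_E = −2, so ξ = 83.66/2 = 41.83 mol/min.
Outlet amounts (n = n₀ + ν ξ):
  E: 319.3 − 2(41.83) = 235.7
  D: 420.4 − 1(41.83) = 378.6
  G: 0 + 2(41.83) = 83.66
  F: 196.6 (inert)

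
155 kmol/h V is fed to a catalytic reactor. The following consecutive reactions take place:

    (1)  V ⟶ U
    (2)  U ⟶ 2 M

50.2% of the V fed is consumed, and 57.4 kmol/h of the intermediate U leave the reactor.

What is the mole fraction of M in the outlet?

Conversion of V: V consumed = 1ξ₁ = 0.502 × 155 → ξ₁ = 77.81 kmol/h.
U balance: n_U = 0 + 1ξ₁ − 1ξ₂ = 57.4 → ξ₂ = (1·77.81 − 57.4)/1 = 20.41 kmol/h.
Outlet amounts (n = n₀ + Σ ν·ξ):
  V: 155 − 1(77.81) = 77.19
  U: 0 + 1(77.81) − 1(20.41) = 57.4
  M: 0 + 2(20.41) = 40.82
Total out = 175.4 kmol/h; y_M = 40.82 / 175.4 = 0.2327.

0.233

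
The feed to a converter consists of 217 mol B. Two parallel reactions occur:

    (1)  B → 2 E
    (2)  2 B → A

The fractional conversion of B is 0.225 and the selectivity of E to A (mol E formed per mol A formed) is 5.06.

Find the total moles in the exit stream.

233 mol

Conversion of B: B consumed = 0.225 × 217 = 48.83 mol = 1ξ₁ + 2ξ₂.
Selectivity: 2ξ₁ / (1ξ₂) = 5.06 → ξ₁ = 2.53 ξ₂.
Substitute: (1·2.53 + 2) ξ₂ = 48.83 → ξ₂ = 10.78 mol, ξ₁ = 27.27 mol.
Outlet amounts (n = n₀ + Σ ν·ξ):
  B: 217 − 1(27.27) − 2(10.78) = 168.2
  E: 0 + 2(27.27) = 54.54
  A: 0 + 1(10.78) = 10.78
Total out = 168.2 + 54.54 + 10.78 = 233.5 mol.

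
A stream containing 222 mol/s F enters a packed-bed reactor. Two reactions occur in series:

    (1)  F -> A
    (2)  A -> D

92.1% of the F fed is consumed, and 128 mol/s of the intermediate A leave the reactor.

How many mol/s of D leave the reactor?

Conversion of F: F consumed = 1ξ₁ = 0.921 × 222 → ξ₁ = 204.5 mol/s.
A balance: n_A = 0 + 1ξ₁ − 1ξ₂ = 128 → ξ₂ = (1·204.5 − 128)/1 = 76.46 mol/s.
Outlet amounts (n = n₀ + Σ ν·ξ):
  F: 222 − 1(204.5) = 17.54
  A: 0 + 1(204.5) − 1(76.46) = 128
  D: 0 + 1(76.46) = 76.46

76.5 mol/s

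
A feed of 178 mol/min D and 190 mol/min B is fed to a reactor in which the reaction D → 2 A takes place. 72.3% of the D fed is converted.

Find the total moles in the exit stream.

D reacted = 0.723 × 178 = 128.7 mol/min; ν_D = −1, so ξ = 128.7/1 = 128.7 mol/min.
Outlet amounts (n = n₀ + ν ξ):
  D: 178 − 1(128.7) = 49.31
  A: 0 + 2(128.7) = 257.4
  B: 190 (inert)
Total out = 49.31 + 257.4 + 190 = 496.7 mol/min.

497 mol/min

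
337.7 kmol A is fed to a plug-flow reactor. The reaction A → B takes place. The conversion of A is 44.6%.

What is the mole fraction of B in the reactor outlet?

0.446

A reacted = 0.446 × 337.7 = 150.6 kmol; ν_A = −1, so ξ = 150.6/1 = 150.6 kmol.
Outlet amounts (n = n₀ + ν ξ):
  A: 337.7 − 1(150.6) = 187.1
  B: 0 + 1(150.6) = 150.6
Total out = 337.7 kmol; y_B = 150.6 / 337.7 = 0.446.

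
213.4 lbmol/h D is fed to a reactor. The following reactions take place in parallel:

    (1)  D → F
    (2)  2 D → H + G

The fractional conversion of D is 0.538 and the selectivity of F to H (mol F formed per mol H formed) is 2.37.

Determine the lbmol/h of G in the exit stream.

Conversion of D: D consumed = 0.538 × 213.4 = 114.8 lbmol/h = 1ξ₁ + 2ξ₂.
Selectivity: 1ξ₁ / (1ξ₂) = 2.37 → ξ₁ = 2.37 ξ₂.
Substitute: (1·2.37 + 2) ξ₂ = 114.8 → ξ₂ = 26.27 lbmol/h, ξ₁ = 62.26 lbmol/h.
Outlet amounts (n = n₀ + Σ ν·ξ):
  D: 213.4 − 1(62.26) − 2(26.27) = 98.59
  F: 0 + 1(62.26) = 62.26
  H: 0 + 1(26.27) = 26.27
  G: 0 + 1(26.27) = 26.27

26.3 lbmol/h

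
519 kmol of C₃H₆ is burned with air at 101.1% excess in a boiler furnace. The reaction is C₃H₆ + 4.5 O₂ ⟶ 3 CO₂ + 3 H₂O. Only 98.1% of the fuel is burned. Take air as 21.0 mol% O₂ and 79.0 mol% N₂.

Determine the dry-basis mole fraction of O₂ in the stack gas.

Stoichiometric O₂ = 4.5 × 519 = 2336 kmol; O₂ fed = 2336 × 2.011 = 4697 kmol.
N₂ fed = 4697 × 79/21 = 17670 kmol.
Fuel reacted = 0.981 × 519 → ξ = 509.1 kmol.
Outlet (n = n₀ + ν ξ):
  C₃H₆: 519 − 1(509.1) = 9.861
  O₂: 4697 − 4.5(509.1) = 2406
  N₂: 17670 (inert)
  CO₂: 0 + 3(509.1) = 1527
  H₂O: 0 + 3(509.1) = 1527
Dry total = 21610 kmol; y_O₂ (dry) = 2406 / 21610 = 0.1113.

0.111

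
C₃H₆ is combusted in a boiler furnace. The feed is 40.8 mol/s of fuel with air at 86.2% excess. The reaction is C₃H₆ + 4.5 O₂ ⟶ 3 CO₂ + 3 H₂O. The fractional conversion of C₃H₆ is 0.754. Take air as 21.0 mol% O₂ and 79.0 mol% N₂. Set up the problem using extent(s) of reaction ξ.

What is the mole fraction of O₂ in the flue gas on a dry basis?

0.128

Stoichiometric O₂ = 4.5 × 40.8 = 183.6 mol/s; O₂ fed = 183.6 × 1.862 = 341.9 mol/s.
N₂ fed = 341.9 × 79/21 = 1286 mol/s.
Fuel reacted = 0.754 × 40.8 → ξ = 30.76 mol/s.
Outlet (n = n₀ + ν ξ):
  C₃H₆: 40.8 − 1(30.76) = 10.04
  O₂: 341.9 − 4.5(30.76) = 203.4
  N₂: 1286 (inert)
  CO₂: 0 + 3(30.76) = 92.29
  H₂O: 0 + 3(30.76) = 92.29
Dry total = 1592 mol/s; y_O₂ (dry) = 203.4 / 1592 = 0.1278.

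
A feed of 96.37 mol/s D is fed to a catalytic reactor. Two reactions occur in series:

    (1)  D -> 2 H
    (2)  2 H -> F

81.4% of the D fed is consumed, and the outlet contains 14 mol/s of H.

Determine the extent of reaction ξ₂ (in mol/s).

ξ₂ = 71.4 mol/s

Conversion of D: D consumed = 1ξ₁ = 0.814 × 96.37 → ξ₁ = 78.45 mol/s.
H balance: n_H = 0 + 2ξ₁ − 2ξ₂ = 14 → ξ₂ = (2·78.45 − 14)/2 = 71.45 mol/s.
Outlet amounts (n = n₀ + Σ ν·ξ):
  D: 96.37 − 1(78.45) = 17.92
  H: 0 + 2(78.45) − 2(71.45) = 14
  F: 0 + 1(71.45) = 71.45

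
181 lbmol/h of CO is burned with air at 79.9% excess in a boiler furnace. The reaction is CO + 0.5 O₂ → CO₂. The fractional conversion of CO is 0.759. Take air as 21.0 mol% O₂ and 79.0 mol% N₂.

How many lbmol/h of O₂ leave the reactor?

94.1 lbmol/h

Stoichiometric O₂ = 0.5 × 181 = 90.5 lbmol/h; O₂ fed = 90.5 × 1.799 = 162.8 lbmol/h.
N₂ fed = 162.8 × 79/21 = 612.5 lbmol/h.
Fuel reacted = 0.759 × 181 → ξ = 137.4 lbmol/h.
Outlet (n = n₀ + ν ξ):
  CO: 181 − 1(137.4) = 43.62
  O₂: 162.8 − 0.5(137.4) = 94.12
  N₂: 612.5 (inert)
  CO₂: 0 + 1(137.4) = 137.4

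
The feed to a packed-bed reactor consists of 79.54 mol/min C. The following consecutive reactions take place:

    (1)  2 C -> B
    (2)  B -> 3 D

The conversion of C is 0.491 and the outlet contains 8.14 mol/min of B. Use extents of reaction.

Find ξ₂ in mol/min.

ξ₂ = 11.4 mol/min

Conversion of C: C consumed = 2ξ₁ = 0.491 × 79.54 → ξ₁ = 19.53 mol/min.
B balance: n_B = 0 + 1ξ₁ − 1ξ₂ = 8.14 → ξ₂ = (1·19.53 − 8.14)/1 = 11.39 mol/min.
Outlet amounts (n = n₀ + Σ ν·ξ):
  C: 79.54 − 2(19.53) = 40.49
  B: 0 + 1(19.53) − 1(11.39) = 8.14
  D: 0 + 3(11.39) = 34.16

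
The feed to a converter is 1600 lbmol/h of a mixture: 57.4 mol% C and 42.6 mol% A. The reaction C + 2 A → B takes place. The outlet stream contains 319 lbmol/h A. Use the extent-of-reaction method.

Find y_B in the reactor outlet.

For A: n = n₀ − 2ξ → 319 = 681.6 − 2ξ, giving ξ = 181.3 lbmol/h.
Outlet amounts (n = n₀ + ν ξ):
  C: 918.4 − 1(181.3) = 737.1
  A: 681.6 − 2(181.3) = 319
  B: 0 + 1(181.3) = 181.3
Total out = 1237 lbmol/h; y_B = 181.3 / 1237 = 0.1465.

0.147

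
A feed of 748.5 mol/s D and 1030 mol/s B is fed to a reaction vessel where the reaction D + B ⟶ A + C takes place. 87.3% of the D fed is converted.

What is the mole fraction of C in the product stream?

0.367

D reacted = 0.873 × 748.5 = 653.4 mol/s; ν_D = −1, so ξ = 653.4/1 = 653.4 mol/s.
Outlet amounts (n = n₀ + ν ξ):
  D: 748.5 − 1(653.4) = 95.06
  B: 1030 − 1(653.4) = 376.6
  A: 0 + 1(653.4) = 653.4
  C: 0 + 1(653.4) = 653.4
Total out = 1778 mol/s; y_C = 653.4 / 1778 = 0.3674.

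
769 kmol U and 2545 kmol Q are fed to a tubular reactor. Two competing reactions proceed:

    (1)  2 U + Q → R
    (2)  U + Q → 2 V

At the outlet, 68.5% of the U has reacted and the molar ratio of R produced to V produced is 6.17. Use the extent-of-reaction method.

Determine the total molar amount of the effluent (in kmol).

Conversion of U: U consumed = 0.685 × 769 = 526.8 kmol = 2ξ₁ + 1ξ₂.
Selectivity: 1ξ₁ / (2ξ₂) = 6.17 → ξ₁ = 12.34 ξ₂.
Substitute: (2·12.34 + 1) ξ₂ = 526.8 → ξ₂ = 20.51 kmol, ξ₁ = 253.1 kmol.
Outlet amounts (n = n₀ + Σ ν·ξ):
  U: 769 − 2(253.1) − 1(20.51) = 242.2
  Q: 2545 − 1(253.1) − 1(20.51) = 2271
  R: 0 + 1(253.1) = 253.1
  V: 0 + 2(20.51) = 41.03
Total out = 242.2 + 2271 + 253.1 + 41.03 = 2808 kmol.

2810 kmol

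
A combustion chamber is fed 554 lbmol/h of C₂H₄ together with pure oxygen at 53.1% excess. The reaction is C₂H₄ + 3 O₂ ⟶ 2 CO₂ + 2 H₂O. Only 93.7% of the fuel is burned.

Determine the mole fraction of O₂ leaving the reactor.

Stoichiometric O₂ = 3 × 554 = 1662 lbmol/h; O₂ fed = 1662 × 1.531 = 2545 lbmol/h.
Fuel reacted = 0.937 × 554 → ξ = 519.1 lbmol/h.
Outlet (n = n₀ + ν ξ):
  C₂H₄: 554 − 1(519.1) = 34.9
  O₂: 2545 − 3(519.1) = 987.2
  CO₂: 0 + 2(519.1) = 1038
  H₂O: 0 + 2(519.1) = 1038
Total out = 3099 lbmol/h; y_O₂ = 987.2 / 3099 = 0.3186.

0.319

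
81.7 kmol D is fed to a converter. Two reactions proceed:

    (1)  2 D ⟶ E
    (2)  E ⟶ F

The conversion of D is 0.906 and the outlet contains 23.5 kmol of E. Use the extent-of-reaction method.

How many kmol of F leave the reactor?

Conversion of D: D consumed = 2ξ₁ = 0.906 × 81.7 → ξ₁ = 37.01 kmol.
E balance: n_E = 0 + 1ξ₁ − 1ξ₂ = 23.5 → ξ₂ = (1·37.01 − 23.5)/1 = 13.51 kmol.
Outlet amounts (n = n₀ + Σ ν·ξ):
  D: 81.7 − 2(37.01) = 7.68
  E: 0 + 1(37.01) − 1(13.51) = 23.5
  F: 0 + 1(13.51) = 13.51

13.5 kmol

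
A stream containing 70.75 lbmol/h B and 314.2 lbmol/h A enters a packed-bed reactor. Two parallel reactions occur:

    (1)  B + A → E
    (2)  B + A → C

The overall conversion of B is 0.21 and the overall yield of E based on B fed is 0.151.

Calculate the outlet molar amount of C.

Yield of E: 1ξ₁ / 70.75 = 0.151 → ξ₁ = 10.68 lbmol/h.
Conversion of B: 1ξ₁ + 1ξ₂ = 0.21 × 70.75 = 14.86 → ξ₂ = 4.174 lbmol/h.
Outlet amounts (n = n₀ + Σ ν·ξ):
  B: 70.75 − 1(10.68) − 1(4.174) = 55.89
  A: 314.2 − 1(10.68) − 1(4.174) = 299.3
  E: 0 + 1(10.68) = 10.68
  C: 0 + 1(4.174) = 4.174

4.17 lbmol/h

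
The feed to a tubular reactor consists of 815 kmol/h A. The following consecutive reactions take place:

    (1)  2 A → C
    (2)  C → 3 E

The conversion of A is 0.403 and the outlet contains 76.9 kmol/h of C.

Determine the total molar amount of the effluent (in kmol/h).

Conversion of A: A consumed = 2ξ₁ = 0.403 × 815 → ξ₁ = 164.2 kmol/h.
C balance: n_C = 0 + 1ξ₁ − 1ξ₂ = 76.9 → ξ₂ = (1·164.2 − 76.9)/1 = 87.32 kmol/h.
Outlet amounts (n = n₀ + Σ ν·ξ):
  A: 815 − 2(164.2) = 486.6
  C: 0 + 1(164.2) − 1(87.32) = 76.9
  E: 0 + 3(87.32) = 262
Total out = 486.6 + 76.9 + 262 = 825.4 kmol/h.

825 kmol/h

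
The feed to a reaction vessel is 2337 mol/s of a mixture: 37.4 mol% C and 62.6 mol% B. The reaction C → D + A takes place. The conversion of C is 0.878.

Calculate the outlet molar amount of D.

767 mol/s

C reacted = 0.878 × 874 = 767.4 mol/s; ν_C = −1, so ξ = 767.4/1 = 767.4 mol/s.
Outlet amounts (n = n₀ + ν ξ):
  C: 874 − 1(767.4) = 106.6
  D: 0 + 1(767.4) = 767.4
  A: 0 + 1(767.4) = 767.4
  B: 1463 (inert)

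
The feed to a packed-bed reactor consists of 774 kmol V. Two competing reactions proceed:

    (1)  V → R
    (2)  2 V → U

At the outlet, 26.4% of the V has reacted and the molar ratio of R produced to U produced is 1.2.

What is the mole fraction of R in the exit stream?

Conversion of V: V consumed = 0.264 × 774 = 204.3 kmol = 1ξ₁ + 2ξ₂.
Selectivity: 1ξ₁ / (1ξ₂) = 1.2 → ξ₁ = 1.2 ξ₂.
Substitute: (1·1.2 + 2) ξ₂ = 204.3 → ξ₂ = 63.86 kmol, ξ₁ = 76.63 kmol.
Outlet amounts (n = n₀ + Σ ν·ξ):
  V: 774 − 1(76.63) − 2(63.86) = 569.7
  R: 0 + 1(76.63) = 76.63
  U: 0 + 1(63.86) = 63.86
Total out = 710.1 kmol; y_R = 76.63 / 710.1 = 0.1079.

0.108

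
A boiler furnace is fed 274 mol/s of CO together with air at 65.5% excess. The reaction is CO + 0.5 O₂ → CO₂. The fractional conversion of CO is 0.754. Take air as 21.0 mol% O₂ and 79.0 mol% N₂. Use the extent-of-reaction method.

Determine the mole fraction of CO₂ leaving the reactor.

0.165

Stoichiometric O₂ = 0.5 × 274 = 137 mol/s; O₂ fed = 137 × 1.655 = 226.7 mol/s.
N₂ fed = 226.7 × 79/21 = 853 mol/s.
Fuel reacted = 0.754 × 274 → ξ = 206.6 mol/s.
Outlet (n = n₀ + ν ξ):
  CO: 274 − 1(206.6) = 67.4
  O₂: 226.7 − 0.5(206.6) = 123.4
  N₂: 853 (inert)
  CO₂: 0 + 1(206.6) = 206.6
Total out = 1250 mol/s; y_CO₂ = 206.6 / 1250 = 0.1652.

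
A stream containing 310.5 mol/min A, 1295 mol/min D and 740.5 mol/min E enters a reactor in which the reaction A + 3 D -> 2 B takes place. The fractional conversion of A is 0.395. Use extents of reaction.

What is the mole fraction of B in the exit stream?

A reacted = 0.395 × 310.5 = 122.6 mol/min; ν_A = −1, so ξ = 122.6/1 = 122.6 mol/min.
Outlet amounts (n = n₀ + ν ξ):
  A: 310.5 − 1(122.6) = 187.9
  D: 1295 − 3(122.6) = 927.1
  B: 0 + 2(122.6) = 245.3
  E: 740.5 (inert)
Total out = 2101 mol/min; y_B = 245.3 / 2101 = 0.1168.

0.117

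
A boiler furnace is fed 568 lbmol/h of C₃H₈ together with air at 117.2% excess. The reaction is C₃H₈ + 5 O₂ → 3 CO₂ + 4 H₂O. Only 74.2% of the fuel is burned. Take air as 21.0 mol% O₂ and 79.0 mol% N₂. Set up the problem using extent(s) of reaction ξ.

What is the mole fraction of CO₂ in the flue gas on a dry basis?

Stoichiometric O₂ = 5 × 568 = 2840 lbmol/h; O₂ fed = 2840 × 2.172 = 6168 lbmol/h.
N₂ fed = 6168 × 79/21 = 23210 lbmol/h.
Fuel reacted = 0.742 × 568 → ξ = 421.5 lbmol/h.
Outlet (n = n₀ + ν ξ):
  C₃H₈: 568 − 1(421.5) = 146.5
  O₂: 6168 − 5(421.5) = 4061
  N₂: 23210 (inert)
  CO₂: 0 + 3(421.5) = 1264
  H₂O: 0 + 4(421.5) = 1686
Dry total = 28680 lbmol/h; y_CO₂ (dry) = 1264 / 28680 = 0.04409.

0.0441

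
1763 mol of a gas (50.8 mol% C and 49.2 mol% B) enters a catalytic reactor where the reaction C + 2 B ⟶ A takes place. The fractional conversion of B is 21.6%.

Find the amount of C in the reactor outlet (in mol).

802 mol

B reacted = 0.216 × 867.4 = 187.4 mol; ν_B = −2, so ξ = 187.4/2 = 93.68 mol.
Outlet amounts (n = n₀ + ν ξ):
  C: 895.6 − 1(93.68) = 801.9
  B: 867.4 − 2(93.68) = 680
  A: 0 + 1(93.68) = 93.68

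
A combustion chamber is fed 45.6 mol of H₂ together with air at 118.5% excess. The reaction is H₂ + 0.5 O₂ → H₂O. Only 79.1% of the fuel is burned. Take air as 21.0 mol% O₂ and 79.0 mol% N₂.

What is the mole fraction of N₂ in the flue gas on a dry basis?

0.819

Stoichiometric O₂ = 0.5 × 45.6 = 22.8 mol; O₂ fed = 22.8 × 2.185 = 49.82 mol.
N₂ fed = 49.82 × 79/21 = 187.4 mol.
Fuel reacted = 0.791 × 45.6 → ξ = 36.07 mol.
Outlet (n = n₀ + ν ξ):
  H₂: 45.6 − 1(36.07) = 9.53
  O₂: 49.82 − 0.5(36.07) = 31.78
  N₂: 187.4 (inert)
  H₂O: 0 + 1(36.07) = 36.07
Dry total = 228.7 mol; y_N₂ (dry) = 187.4 / 228.7 = 0.8194.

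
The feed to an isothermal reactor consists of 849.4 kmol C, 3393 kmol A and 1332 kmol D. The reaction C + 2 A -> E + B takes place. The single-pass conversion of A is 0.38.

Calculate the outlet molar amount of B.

A reacted = 0.38 × 3393 = 1289 kmol; ν_A = −2, so ξ = 1289/2 = 644.7 kmol.
Outlet amounts (n = n₀ + ν ξ):
  C: 849.4 − 1(644.7) = 204.7
  A: 3393 − 2(644.7) = 2104
  E: 0 + 1(644.7) = 644.7
  B: 0 + 1(644.7) = 644.7
  D: 1332 (inert)

645 kmol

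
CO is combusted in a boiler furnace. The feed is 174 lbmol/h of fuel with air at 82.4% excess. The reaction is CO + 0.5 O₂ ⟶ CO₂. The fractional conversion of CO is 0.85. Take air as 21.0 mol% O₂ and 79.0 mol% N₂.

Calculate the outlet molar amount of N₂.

597 lbmol/h

Stoichiometric O₂ = 0.5 × 174 = 87 lbmol/h; O₂ fed = 87 × 1.824 = 158.7 lbmol/h.
N₂ fed = 158.7 × 79/21 = 597 lbmol/h.
Fuel reacted = 0.85 × 174 → ξ = 147.9 lbmol/h.
Outlet (n = n₀ + ν ξ):
  CO: 174 − 1(147.9) = 26.1
  O₂: 158.7 − 0.5(147.9) = 84.74
  N₂: 597 (inert)
  CO₂: 0 + 1(147.9) = 147.9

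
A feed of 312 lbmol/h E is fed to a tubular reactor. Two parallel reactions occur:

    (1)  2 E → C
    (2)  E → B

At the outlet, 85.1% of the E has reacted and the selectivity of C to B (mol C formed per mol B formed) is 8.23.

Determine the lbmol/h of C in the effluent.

Conversion of E: E consumed = 0.851 × 312 = 265.5 lbmol/h = 2ξ₁ + 1ξ₂.
Selectivity: 1ξ₁ / (1ξ₂) = 8.23 → ξ₁ = 8.23 ξ₂.
Substitute: (2·8.23 + 1) ξ₂ = 265.5 → ξ₂ = 15.21 lbmol/h, ξ₁ = 125.2 lbmol/h.
Outlet amounts (n = n₀ + Σ ν·ξ):
  E: 312 − 2(125.2) − 1(15.21) = 46.49
  C: 0 + 1(125.2) = 125.2
  B: 0 + 1(15.21) = 15.21

125 lbmol/h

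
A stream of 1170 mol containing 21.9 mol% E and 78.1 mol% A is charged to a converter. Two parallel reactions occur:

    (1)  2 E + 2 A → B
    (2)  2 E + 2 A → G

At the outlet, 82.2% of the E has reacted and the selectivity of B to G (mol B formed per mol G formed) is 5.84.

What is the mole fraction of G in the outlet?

0.018

Conversion of E: E consumed = 0.822 × 256.2 = 210.6 mol = 2ξ₁ + 2ξ₂.
Selectivity: 1ξ₁ / (1ξ₂) = 5.84 → ξ₁ = 5.84 ξ₂.
Substitute: (2·5.84 + 2) ξ₂ = 210.6 → ξ₂ = 15.4 mol, ξ₁ = 89.91 mol.
Outlet amounts (n = n₀ + Σ ν·ξ):
  E: 256.2 − 2(89.91) − 2(15.4) = 45.61
  A: 913.8 − 2(89.91) − 2(15.4) = 703.1
  B: 0 + 1(89.91) = 89.91
  G: 0 + 1(15.4) = 15.4
Total out = 854.1 mol; y_G = 15.4 / 854.1 = 0.01803.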